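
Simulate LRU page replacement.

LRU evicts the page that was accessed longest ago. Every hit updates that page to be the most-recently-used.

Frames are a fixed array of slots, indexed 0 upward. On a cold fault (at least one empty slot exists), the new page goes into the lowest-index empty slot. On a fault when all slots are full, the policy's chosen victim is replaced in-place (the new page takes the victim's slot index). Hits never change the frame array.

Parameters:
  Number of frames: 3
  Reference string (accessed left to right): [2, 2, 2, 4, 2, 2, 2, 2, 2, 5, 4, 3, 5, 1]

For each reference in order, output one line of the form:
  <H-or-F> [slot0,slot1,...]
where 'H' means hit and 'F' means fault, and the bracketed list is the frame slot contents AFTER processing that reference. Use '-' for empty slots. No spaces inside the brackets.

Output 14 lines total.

F [2,-,-]
H [2,-,-]
H [2,-,-]
F [2,4,-]
H [2,4,-]
H [2,4,-]
H [2,4,-]
H [2,4,-]
H [2,4,-]
F [2,4,5]
H [2,4,5]
F [3,4,5]
H [3,4,5]
F [3,1,5]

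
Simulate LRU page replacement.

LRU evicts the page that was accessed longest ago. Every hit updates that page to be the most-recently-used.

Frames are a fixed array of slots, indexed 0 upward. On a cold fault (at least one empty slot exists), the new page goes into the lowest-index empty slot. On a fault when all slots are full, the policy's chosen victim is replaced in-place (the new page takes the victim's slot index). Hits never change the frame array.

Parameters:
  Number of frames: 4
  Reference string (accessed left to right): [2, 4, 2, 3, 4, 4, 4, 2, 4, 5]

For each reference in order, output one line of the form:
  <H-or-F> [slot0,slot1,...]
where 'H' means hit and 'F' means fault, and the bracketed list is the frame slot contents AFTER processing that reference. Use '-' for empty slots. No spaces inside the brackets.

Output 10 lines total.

F [2,-,-,-]
F [2,4,-,-]
H [2,4,-,-]
F [2,4,3,-]
H [2,4,3,-]
H [2,4,3,-]
H [2,4,3,-]
H [2,4,3,-]
H [2,4,3,-]
F [2,4,3,5]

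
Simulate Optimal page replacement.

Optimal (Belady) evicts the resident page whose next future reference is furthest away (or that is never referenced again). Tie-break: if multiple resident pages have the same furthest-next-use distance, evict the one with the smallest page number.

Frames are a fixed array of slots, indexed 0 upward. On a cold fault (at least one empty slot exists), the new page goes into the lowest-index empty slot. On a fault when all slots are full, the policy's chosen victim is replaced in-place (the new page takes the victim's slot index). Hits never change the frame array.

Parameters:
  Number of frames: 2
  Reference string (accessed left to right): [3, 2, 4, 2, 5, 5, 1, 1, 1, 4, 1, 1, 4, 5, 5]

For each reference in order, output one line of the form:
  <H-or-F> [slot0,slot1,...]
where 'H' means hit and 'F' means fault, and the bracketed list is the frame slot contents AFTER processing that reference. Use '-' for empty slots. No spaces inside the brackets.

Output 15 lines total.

F [3,-]
F [3,2]
F [4,2]
H [4,2]
F [4,5]
H [4,5]
F [4,1]
H [4,1]
H [4,1]
H [4,1]
H [4,1]
H [4,1]
H [4,1]
F [4,5]
H [4,5]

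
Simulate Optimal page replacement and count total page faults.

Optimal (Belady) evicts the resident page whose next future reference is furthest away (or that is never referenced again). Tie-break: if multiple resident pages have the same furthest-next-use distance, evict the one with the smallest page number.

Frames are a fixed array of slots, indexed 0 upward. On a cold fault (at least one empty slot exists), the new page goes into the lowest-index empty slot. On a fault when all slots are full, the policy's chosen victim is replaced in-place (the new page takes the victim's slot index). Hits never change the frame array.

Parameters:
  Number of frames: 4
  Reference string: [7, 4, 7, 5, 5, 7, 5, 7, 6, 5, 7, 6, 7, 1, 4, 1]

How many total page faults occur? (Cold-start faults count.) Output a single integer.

Answer: 5

Derivation:
Step 0: ref 7 → FAULT, frames=[7,-,-,-]
Step 1: ref 4 → FAULT, frames=[7,4,-,-]
Step 2: ref 7 → HIT, frames=[7,4,-,-]
Step 3: ref 5 → FAULT, frames=[7,4,5,-]
Step 4: ref 5 → HIT, frames=[7,4,5,-]
Step 5: ref 7 → HIT, frames=[7,4,5,-]
Step 6: ref 5 → HIT, frames=[7,4,5,-]
Step 7: ref 7 → HIT, frames=[7,4,5,-]
Step 8: ref 6 → FAULT, frames=[7,4,5,6]
Step 9: ref 5 → HIT, frames=[7,4,5,6]
Step 10: ref 7 → HIT, frames=[7,4,5,6]
Step 11: ref 6 → HIT, frames=[7,4,5,6]
Step 12: ref 7 → HIT, frames=[7,4,5,6]
Step 13: ref 1 → FAULT (evict 5), frames=[7,4,1,6]
Step 14: ref 4 → HIT, frames=[7,4,1,6]
Step 15: ref 1 → HIT, frames=[7,4,1,6]
Total faults: 5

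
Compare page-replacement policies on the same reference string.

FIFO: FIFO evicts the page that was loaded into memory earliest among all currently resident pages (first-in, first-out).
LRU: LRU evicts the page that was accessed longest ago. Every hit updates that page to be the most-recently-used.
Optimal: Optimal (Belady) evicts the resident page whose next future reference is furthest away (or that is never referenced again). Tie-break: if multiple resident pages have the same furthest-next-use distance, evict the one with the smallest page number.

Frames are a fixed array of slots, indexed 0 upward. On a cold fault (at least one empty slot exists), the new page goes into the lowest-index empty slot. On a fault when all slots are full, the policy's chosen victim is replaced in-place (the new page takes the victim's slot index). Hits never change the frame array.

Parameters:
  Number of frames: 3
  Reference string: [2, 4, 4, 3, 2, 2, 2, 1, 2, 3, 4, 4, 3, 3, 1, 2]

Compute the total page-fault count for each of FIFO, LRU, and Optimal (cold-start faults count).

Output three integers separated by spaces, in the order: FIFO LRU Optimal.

Answer: 9 7 6

Derivation:
--- FIFO ---
  step 0: ref 2 -> FAULT, frames=[2,-,-] (faults so far: 1)
  step 1: ref 4 -> FAULT, frames=[2,4,-] (faults so far: 2)
  step 2: ref 4 -> HIT, frames=[2,4,-] (faults so far: 2)
  step 3: ref 3 -> FAULT, frames=[2,4,3] (faults so far: 3)
  step 4: ref 2 -> HIT, frames=[2,4,3] (faults so far: 3)
  step 5: ref 2 -> HIT, frames=[2,4,3] (faults so far: 3)
  step 6: ref 2 -> HIT, frames=[2,4,3] (faults so far: 3)
  step 7: ref 1 -> FAULT, evict 2, frames=[1,4,3] (faults so far: 4)
  step 8: ref 2 -> FAULT, evict 4, frames=[1,2,3] (faults so far: 5)
  step 9: ref 3 -> HIT, frames=[1,2,3] (faults so far: 5)
  step 10: ref 4 -> FAULT, evict 3, frames=[1,2,4] (faults so far: 6)
  step 11: ref 4 -> HIT, frames=[1,2,4] (faults so far: 6)
  step 12: ref 3 -> FAULT, evict 1, frames=[3,2,4] (faults so far: 7)
  step 13: ref 3 -> HIT, frames=[3,2,4] (faults so far: 7)
  step 14: ref 1 -> FAULT, evict 2, frames=[3,1,4] (faults so far: 8)
  step 15: ref 2 -> FAULT, evict 4, frames=[3,1,2] (faults so far: 9)
  FIFO total faults: 9
--- LRU ---
  step 0: ref 2 -> FAULT, frames=[2,-,-] (faults so far: 1)
  step 1: ref 4 -> FAULT, frames=[2,4,-] (faults so far: 2)
  step 2: ref 4 -> HIT, frames=[2,4,-] (faults so far: 2)
  step 3: ref 3 -> FAULT, frames=[2,4,3] (faults so far: 3)
  step 4: ref 2 -> HIT, frames=[2,4,3] (faults so far: 3)
  step 5: ref 2 -> HIT, frames=[2,4,3] (faults so far: 3)
  step 6: ref 2 -> HIT, frames=[2,4,3] (faults so far: 3)
  step 7: ref 1 -> FAULT, evict 4, frames=[2,1,3] (faults so far: 4)
  step 8: ref 2 -> HIT, frames=[2,1,3] (faults so far: 4)
  step 9: ref 3 -> HIT, frames=[2,1,3] (faults so far: 4)
  step 10: ref 4 -> FAULT, evict 1, frames=[2,4,3] (faults so far: 5)
  step 11: ref 4 -> HIT, frames=[2,4,3] (faults so far: 5)
  step 12: ref 3 -> HIT, frames=[2,4,3] (faults so far: 5)
  step 13: ref 3 -> HIT, frames=[2,4,3] (faults so far: 5)
  step 14: ref 1 -> FAULT, evict 2, frames=[1,4,3] (faults so far: 6)
  step 15: ref 2 -> FAULT, evict 4, frames=[1,2,3] (faults so far: 7)
  LRU total faults: 7
--- Optimal ---
  step 0: ref 2 -> FAULT, frames=[2,-,-] (faults so far: 1)
  step 1: ref 4 -> FAULT, frames=[2,4,-] (faults so far: 2)
  step 2: ref 4 -> HIT, frames=[2,4,-] (faults so far: 2)
  step 3: ref 3 -> FAULT, frames=[2,4,3] (faults so far: 3)
  step 4: ref 2 -> HIT, frames=[2,4,3] (faults so far: 3)
  step 5: ref 2 -> HIT, frames=[2,4,3] (faults so far: 3)
  step 6: ref 2 -> HIT, frames=[2,4,3] (faults so far: 3)
  step 7: ref 1 -> FAULT, evict 4, frames=[2,1,3] (faults so far: 4)
  step 8: ref 2 -> HIT, frames=[2,1,3] (faults so far: 4)
  step 9: ref 3 -> HIT, frames=[2,1,3] (faults so far: 4)
  step 10: ref 4 -> FAULT, evict 2, frames=[4,1,3] (faults so far: 5)
  step 11: ref 4 -> HIT, frames=[4,1,3] (faults so far: 5)
  step 12: ref 3 -> HIT, frames=[4,1,3] (faults so far: 5)
  step 13: ref 3 -> HIT, frames=[4,1,3] (faults so far: 5)
  step 14: ref 1 -> HIT, frames=[4,1,3] (faults so far: 5)
  step 15: ref 2 -> FAULT, evict 1, frames=[4,2,3] (faults so far: 6)
  Optimal total faults: 6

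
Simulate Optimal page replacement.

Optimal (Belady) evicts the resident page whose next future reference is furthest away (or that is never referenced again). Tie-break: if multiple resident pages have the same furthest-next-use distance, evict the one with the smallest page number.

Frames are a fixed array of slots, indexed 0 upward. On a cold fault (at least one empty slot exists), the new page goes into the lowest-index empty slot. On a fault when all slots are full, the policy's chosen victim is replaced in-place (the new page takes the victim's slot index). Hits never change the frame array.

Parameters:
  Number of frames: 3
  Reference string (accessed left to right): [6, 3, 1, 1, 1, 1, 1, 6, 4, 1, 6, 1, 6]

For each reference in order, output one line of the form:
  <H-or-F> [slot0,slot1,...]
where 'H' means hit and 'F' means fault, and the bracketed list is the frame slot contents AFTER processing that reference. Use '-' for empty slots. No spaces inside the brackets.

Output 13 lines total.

F [6,-,-]
F [6,3,-]
F [6,3,1]
H [6,3,1]
H [6,3,1]
H [6,3,1]
H [6,3,1]
H [6,3,1]
F [6,4,1]
H [6,4,1]
H [6,4,1]
H [6,4,1]
H [6,4,1]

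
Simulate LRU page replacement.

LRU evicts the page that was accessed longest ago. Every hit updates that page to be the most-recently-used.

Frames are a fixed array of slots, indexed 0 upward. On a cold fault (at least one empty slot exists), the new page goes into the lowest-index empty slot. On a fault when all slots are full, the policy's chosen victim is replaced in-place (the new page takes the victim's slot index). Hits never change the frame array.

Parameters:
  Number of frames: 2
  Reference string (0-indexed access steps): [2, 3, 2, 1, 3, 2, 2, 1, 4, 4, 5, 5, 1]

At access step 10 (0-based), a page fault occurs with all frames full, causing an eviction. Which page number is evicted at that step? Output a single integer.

Answer: 1

Derivation:
Step 0: ref 2 -> FAULT, frames=[2,-]
Step 1: ref 3 -> FAULT, frames=[2,3]
Step 2: ref 2 -> HIT, frames=[2,3]
Step 3: ref 1 -> FAULT, evict 3, frames=[2,1]
Step 4: ref 3 -> FAULT, evict 2, frames=[3,1]
Step 5: ref 2 -> FAULT, evict 1, frames=[3,2]
Step 6: ref 2 -> HIT, frames=[3,2]
Step 7: ref 1 -> FAULT, evict 3, frames=[1,2]
Step 8: ref 4 -> FAULT, evict 2, frames=[1,4]
Step 9: ref 4 -> HIT, frames=[1,4]
Step 10: ref 5 -> FAULT, evict 1, frames=[5,4]
At step 10: evicted page 1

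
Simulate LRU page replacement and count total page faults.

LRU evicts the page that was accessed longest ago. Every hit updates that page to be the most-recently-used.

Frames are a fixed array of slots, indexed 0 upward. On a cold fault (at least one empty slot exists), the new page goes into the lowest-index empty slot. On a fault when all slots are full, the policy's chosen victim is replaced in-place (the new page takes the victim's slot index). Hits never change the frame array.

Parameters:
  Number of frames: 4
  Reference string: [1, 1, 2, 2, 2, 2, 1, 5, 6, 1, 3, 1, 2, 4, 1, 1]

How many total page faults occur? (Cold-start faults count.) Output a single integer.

Answer: 7

Derivation:
Step 0: ref 1 → FAULT, frames=[1,-,-,-]
Step 1: ref 1 → HIT, frames=[1,-,-,-]
Step 2: ref 2 → FAULT, frames=[1,2,-,-]
Step 3: ref 2 → HIT, frames=[1,2,-,-]
Step 4: ref 2 → HIT, frames=[1,2,-,-]
Step 5: ref 2 → HIT, frames=[1,2,-,-]
Step 6: ref 1 → HIT, frames=[1,2,-,-]
Step 7: ref 5 → FAULT, frames=[1,2,5,-]
Step 8: ref 6 → FAULT, frames=[1,2,5,6]
Step 9: ref 1 → HIT, frames=[1,2,5,6]
Step 10: ref 3 → FAULT (evict 2), frames=[1,3,5,6]
Step 11: ref 1 → HIT, frames=[1,3,5,6]
Step 12: ref 2 → FAULT (evict 5), frames=[1,3,2,6]
Step 13: ref 4 → FAULT (evict 6), frames=[1,3,2,4]
Step 14: ref 1 → HIT, frames=[1,3,2,4]
Step 15: ref 1 → HIT, frames=[1,3,2,4]
Total faults: 7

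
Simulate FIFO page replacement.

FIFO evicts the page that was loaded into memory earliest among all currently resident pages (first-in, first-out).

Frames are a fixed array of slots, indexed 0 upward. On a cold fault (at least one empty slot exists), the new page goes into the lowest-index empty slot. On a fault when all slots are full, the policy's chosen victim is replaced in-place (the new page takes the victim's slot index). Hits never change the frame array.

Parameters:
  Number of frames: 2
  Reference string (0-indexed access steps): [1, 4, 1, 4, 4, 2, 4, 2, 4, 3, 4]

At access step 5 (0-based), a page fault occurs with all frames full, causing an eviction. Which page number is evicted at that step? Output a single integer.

Answer: 1

Derivation:
Step 0: ref 1 -> FAULT, frames=[1,-]
Step 1: ref 4 -> FAULT, frames=[1,4]
Step 2: ref 1 -> HIT, frames=[1,4]
Step 3: ref 4 -> HIT, frames=[1,4]
Step 4: ref 4 -> HIT, frames=[1,4]
Step 5: ref 2 -> FAULT, evict 1, frames=[2,4]
At step 5: evicted page 1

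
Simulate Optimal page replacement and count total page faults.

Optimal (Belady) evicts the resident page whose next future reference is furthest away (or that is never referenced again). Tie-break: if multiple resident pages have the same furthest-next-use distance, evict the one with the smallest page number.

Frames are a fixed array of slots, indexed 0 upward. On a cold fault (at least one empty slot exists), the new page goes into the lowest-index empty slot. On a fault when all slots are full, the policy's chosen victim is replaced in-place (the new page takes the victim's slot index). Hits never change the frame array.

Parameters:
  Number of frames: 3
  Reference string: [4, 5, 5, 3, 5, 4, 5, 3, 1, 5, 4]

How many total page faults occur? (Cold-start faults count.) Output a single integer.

Answer: 4

Derivation:
Step 0: ref 4 → FAULT, frames=[4,-,-]
Step 1: ref 5 → FAULT, frames=[4,5,-]
Step 2: ref 5 → HIT, frames=[4,5,-]
Step 3: ref 3 → FAULT, frames=[4,5,3]
Step 4: ref 5 → HIT, frames=[4,5,3]
Step 5: ref 4 → HIT, frames=[4,5,3]
Step 6: ref 5 → HIT, frames=[4,5,3]
Step 7: ref 3 → HIT, frames=[4,5,3]
Step 8: ref 1 → FAULT (evict 3), frames=[4,5,1]
Step 9: ref 5 → HIT, frames=[4,5,1]
Step 10: ref 4 → HIT, frames=[4,5,1]
Total faults: 4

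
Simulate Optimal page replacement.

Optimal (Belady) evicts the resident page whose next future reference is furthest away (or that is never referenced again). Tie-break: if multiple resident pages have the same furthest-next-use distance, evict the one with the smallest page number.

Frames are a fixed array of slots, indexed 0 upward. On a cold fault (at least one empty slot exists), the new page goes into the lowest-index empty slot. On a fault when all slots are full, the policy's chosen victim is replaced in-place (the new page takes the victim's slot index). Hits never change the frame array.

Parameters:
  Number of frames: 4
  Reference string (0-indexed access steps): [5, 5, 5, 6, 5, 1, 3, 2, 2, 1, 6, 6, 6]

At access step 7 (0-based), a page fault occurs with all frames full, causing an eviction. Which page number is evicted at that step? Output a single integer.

Answer: 3

Derivation:
Step 0: ref 5 -> FAULT, frames=[5,-,-,-]
Step 1: ref 5 -> HIT, frames=[5,-,-,-]
Step 2: ref 5 -> HIT, frames=[5,-,-,-]
Step 3: ref 6 -> FAULT, frames=[5,6,-,-]
Step 4: ref 5 -> HIT, frames=[5,6,-,-]
Step 5: ref 1 -> FAULT, frames=[5,6,1,-]
Step 6: ref 3 -> FAULT, frames=[5,6,1,3]
Step 7: ref 2 -> FAULT, evict 3, frames=[5,6,1,2]
At step 7: evicted page 3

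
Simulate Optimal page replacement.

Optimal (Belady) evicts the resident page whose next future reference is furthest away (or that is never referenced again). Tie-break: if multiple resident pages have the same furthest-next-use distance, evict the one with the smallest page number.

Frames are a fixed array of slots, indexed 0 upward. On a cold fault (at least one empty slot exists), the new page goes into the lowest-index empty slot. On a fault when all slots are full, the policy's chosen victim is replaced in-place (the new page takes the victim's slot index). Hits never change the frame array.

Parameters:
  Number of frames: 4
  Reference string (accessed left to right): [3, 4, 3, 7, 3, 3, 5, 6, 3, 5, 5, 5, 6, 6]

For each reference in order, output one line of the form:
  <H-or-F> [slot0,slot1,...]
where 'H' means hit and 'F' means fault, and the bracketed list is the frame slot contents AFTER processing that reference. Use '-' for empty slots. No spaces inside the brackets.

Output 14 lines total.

F [3,-,-,-]
F [3,4,-,-]
H [3,4,-,-]
F [3,4,7,-]
H [3,4,7,-]
H [3,4,7,-]
F [3,4,7,5]
F [3,6,7,5]
H [3,6,7,5]
H [3,6,7,5]
H [3,6,7,5]
H [3,6,7,5]
H [3,6,7,5]
H [3,6,7,5]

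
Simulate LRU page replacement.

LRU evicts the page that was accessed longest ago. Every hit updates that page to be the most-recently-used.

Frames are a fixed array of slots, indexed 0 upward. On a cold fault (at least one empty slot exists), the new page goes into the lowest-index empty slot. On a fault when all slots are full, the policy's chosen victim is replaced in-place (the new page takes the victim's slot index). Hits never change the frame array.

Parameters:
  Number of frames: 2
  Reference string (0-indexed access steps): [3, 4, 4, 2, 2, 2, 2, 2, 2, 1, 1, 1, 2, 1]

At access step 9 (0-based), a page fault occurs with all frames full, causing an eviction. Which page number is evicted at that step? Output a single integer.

Step 0: ref 3 -> FAULT, frames=[3,-]
Step 1: ref 4 -> FAULT, frames=[3,4]
Step 2: ref 4 -> HIT, frames=[3,4]
Step 3: ref 2 -> FAULT, evict 3, frames=[2,4]
Step 4: ref 2 -> HIT, frames=[2,4]
Step 5: ref 2 -> HIT, frames=[2,4]
Step 6: ref 2 -> HIT, frames=[2,4]
Step 7: ref 2 -> HIT, frames=[2,4]
Step 8: ref 2 -> HIT, frames=[2,4]
Step 9: ref 1 -> FAULT, evict 4, frames=[2,1]
At step 9: evicted page 4

Answer: 4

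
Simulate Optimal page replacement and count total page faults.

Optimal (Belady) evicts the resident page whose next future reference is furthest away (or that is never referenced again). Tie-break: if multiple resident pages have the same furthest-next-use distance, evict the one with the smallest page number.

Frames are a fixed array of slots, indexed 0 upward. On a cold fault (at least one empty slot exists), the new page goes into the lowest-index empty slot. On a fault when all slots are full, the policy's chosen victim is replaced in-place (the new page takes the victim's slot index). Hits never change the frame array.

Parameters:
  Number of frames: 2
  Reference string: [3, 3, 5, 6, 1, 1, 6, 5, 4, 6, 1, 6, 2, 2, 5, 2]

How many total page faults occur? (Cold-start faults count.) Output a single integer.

Answer: 9

Derivation:
Step 0: ref 3 → FAULT, frames=[3,-]
Step 1: ref 3 → HIT, frames=[3,-]
Step 2: ref 5 → FAULT, frames=[3,5]
Step 3: ref 6 → FAULT (evict 3), frames=[6,5]
Step 4: ref 1 → FAULT (evict 5), frames=[6,1]
Step 5: ref 1 → HIT, frames=[6,1]
Step 6: ref 6 → HIT, frames=[6,1]
Step 7: ref 5 → FAULT (evict 1), frames=[6,5]
Step 8: ref 4 → FAULT (evict 5), frames=[6,4]
Step 9: ref 6 → HIT, frames=[6,4]
Step 10: ref 1 → FAULT (evict 4), frames=[6,1]
Step 11: ref 6 → HIT, frames=[6,1]
Step 12: ref 2 → FAULT (evict 1), frames=[6,2]
Step 13: ref 2 → HIT, frames=[6,2]
Step 14: ref 5 → FAULT (evict 6), frames=[5,2]
Step 15: ref 2 → HIT, frames=[5,2]
Total faults: 9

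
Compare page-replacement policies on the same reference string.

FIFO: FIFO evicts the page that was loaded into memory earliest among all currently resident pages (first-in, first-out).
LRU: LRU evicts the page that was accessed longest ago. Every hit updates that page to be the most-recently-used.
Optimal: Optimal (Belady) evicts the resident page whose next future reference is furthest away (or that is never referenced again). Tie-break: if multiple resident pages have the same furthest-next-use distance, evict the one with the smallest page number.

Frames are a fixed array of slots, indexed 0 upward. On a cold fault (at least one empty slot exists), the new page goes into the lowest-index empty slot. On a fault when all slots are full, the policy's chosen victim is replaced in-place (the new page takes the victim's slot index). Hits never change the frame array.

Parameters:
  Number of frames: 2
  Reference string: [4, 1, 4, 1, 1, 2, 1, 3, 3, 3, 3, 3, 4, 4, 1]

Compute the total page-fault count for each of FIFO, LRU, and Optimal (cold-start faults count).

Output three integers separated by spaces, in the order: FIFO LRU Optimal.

Answer: 6 6 5

Derivation:
--- FIFO ---
  step 0: ref 4 -> FAULT, frames=[4,-] (faults so far: 1)
  step 1: ref 1 -> FAULT, frames=[4,1] (faults so far: 2)
  step 2: ref 4 -> HIT, frames=[4,1] (faults so far: 2)
  step 3: ref 1 -> HIT, frames=[4,1] (faults so far: 2)
  step 4: ref 1 -> HIT, frames=[4,1] (faults so far: 2)
  step 5: ref 2 -> FAULT, evict 4, frames=[2,1] (faults so far: 3)
  step 6: ref 1 -> HIT, frames=[2,1] (faults so far: 3)
  step 7: ref 3 -> FAULT, evict 1, frames=[2,3] (faults so far: 4)
  step 8: ref 3 -> HIT, frames=[2,3] (faults so far: 4)
  step 9: ref 3 -> HIT, frames=[2,3] (faults so far: 4)
  step 10: ref 3 -> HIT, frames=[2,3] (faults so far: 4)
  step 11: ref 3 -> HIT, frames=[2,3] (faults so far: 4)
  step 12: ref 4 -> FAULT, evict 2, frames=[4,3] (faults so far: 5)
  step 13: ref 4 -> HIT, frames=[4,3] (faults so far: 5)
  step 14: ref 1 -> FAULT, evict 3, frames=[4,1] (faults so far: 6)
  FIFO total faults: 6
--- LRU ---
  step 0: ref 4 -> FAULT, frames=[4,-] (faults so far: 1)
  step 1: ref 1 -> FAULT, frames=[4,1] (faults so far: 2)
  step 2: ref 4 -> HIT, frames=[4,1] (faults so far: 2)
  step 3: ref 1 -> HIT, frames=[4,1] (faults so far: 2)
  step 4: ref 1 -> HIT, frames=[4,1] (faults so far: 2)
  step 5: ref 2 -> FAULT, evict 4, frames=[2,1] (faults so far: 3)
  step 6: ref 1 -> HIT, frames=[2,1] (faults so far: 3)
  step 7: ref 3 -> FAULT, evict 2, frames=[3,1] (faults so far: 4)
  step 8: ref 3 -> HIT, frames=[3,1] (faults so far: 4)
  step 9: ref 3 -> HIT, frames=[3,1] (faults so far: 4)
  step 10: ref 3 -> HIT, frames=[3,1] (faults so far: 4)
  step 11: ref 3 -> HIT, frames=[3,1] (faults so far: 4)
  step 12: ref 4 -> FAULT, evict 1, frames=[3,4] (faults so far: 5)
  step 13: ref 4 -> HIT, frames=[3,4] (faults so far: 5)
  step 14: ref 1 -> FAULT, evict 3, frames=[1,4] (faults so far: 6)
  LRU total faults: 6
--- Optimal ---
  step 0: ref 4 -> FAULT, frames=[4,-] (faults so far: 1)
  step 1: ref 1 -> FAULT, frames=[4,1] (faults so far: 2)
  step 2: ref 4 -> HIT, frames=[4,1] (faults so far: 2)
  step 3: ref 1 -> HIT, frames=[4,1] (faults so far: 2)
  step 4: ref 1 -> HIT, frames=[4,1] (faults so far: 2)
  step 5: ref 2 -> FAULT, evict 4, frames=[2,1] (faults so far: 3)
  step 6: ref 1 -> HIT, frames=[2,1] (faults so far: 3)
  step 7: ref 3 -> FAULT, evict 2, frames=[3,1] (faults so far: 4)
  step 8: ref 3 -> HIT, frames=[3,1] (faults so far: 4)
  step 9: ref 3 -> HIT, frames=[3,1] (faults so far: 4)
  step 10: ref 3 -> HIT, frames=[3,1] (faults so far: 4)
  step 11: ref 3 -> HIT, frames=[3,1] (faults so far: 4)
  step 12: ref 4 -> FAULT, evict 3, frames=[4,1] (faults so far: 5)
  step 13: ref 4 -> HIT, frames=[4,1] (faults so far: 5)
  step 14: ref 1 -> HIT, frames=[4,1] (faults so far: 5)
  Optimal total faults: 5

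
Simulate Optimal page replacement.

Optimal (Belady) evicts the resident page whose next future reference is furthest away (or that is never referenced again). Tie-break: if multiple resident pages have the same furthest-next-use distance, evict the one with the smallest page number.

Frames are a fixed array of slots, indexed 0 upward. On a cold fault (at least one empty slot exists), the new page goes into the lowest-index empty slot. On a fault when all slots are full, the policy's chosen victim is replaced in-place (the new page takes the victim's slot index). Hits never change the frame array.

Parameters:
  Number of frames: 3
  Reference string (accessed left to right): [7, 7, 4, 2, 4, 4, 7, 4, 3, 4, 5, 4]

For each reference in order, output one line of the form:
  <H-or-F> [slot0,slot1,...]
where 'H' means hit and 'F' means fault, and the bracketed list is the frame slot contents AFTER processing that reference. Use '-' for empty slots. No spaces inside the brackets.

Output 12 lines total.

F [7,-,-]
H [7,-,-]
F [7,4,-]
F [7,4,2]
H [7,4,2]
H [7,4,2]
H [7,4,2]
H [7,4,2]
F [7,4,3]
H [7,4,3]
F [7,4,5]
H [7,4,5]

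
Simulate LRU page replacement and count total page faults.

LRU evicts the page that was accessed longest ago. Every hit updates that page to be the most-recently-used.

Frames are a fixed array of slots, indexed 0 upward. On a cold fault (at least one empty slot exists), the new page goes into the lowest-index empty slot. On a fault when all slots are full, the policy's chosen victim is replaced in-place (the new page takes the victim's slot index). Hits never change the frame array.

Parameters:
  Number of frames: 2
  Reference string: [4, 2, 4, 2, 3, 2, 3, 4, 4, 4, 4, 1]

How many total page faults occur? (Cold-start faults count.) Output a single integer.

Answer: 5

Derivation:
Step 0: ref 4 → FAULT, frames=[4,-]
Step 1: ref 2 → FAULT, frames=[4,2]
Step 2: ref 4 → HIT, frames=[4,2]
Step 3: ref 2 → HIT, frames=[4,2]
Step 4: ref 3 → FAULT (evict 4), frames=[3,2]
Step 5: ref 2 → HIT, frames=[3,2]
Step 6: ref 3 → HIT, frames=[3,2]
Step 7: ref 4 → FAULT (evict 2), frames=[3,4]
Step 8: ref 4 → HIT, frames=[3,4]
Step 9: ref 4 → HIT, frames=[3,4]
Step 10: ref 4 → HIT, frames=[3,4]
Step 11: ref 1 → FAULT (evict 3), frames=[1,4]
Total faults: 5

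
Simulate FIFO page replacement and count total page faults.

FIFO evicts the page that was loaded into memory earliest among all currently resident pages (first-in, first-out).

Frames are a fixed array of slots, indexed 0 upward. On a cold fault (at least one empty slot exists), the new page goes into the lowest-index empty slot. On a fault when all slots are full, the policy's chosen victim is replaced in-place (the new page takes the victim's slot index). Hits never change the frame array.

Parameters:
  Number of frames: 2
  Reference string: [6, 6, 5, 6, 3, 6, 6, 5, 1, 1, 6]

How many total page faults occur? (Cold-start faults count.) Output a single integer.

Answer: 7

Derivation:
Step 0: ref 6 → FAULT, frames=[6,-]
Step 1: ref 6 → HIT, frames=[6,-]
Step 2: ref 5 → FAULT, frames=[6,5]
Step 3: ref 6 → HIT, frames=[6,5]
Step 4: ref 3 → FAULT (evict 6), frames=[3,5]
Step 5: ref 6 → FAULT (evict 5), frames=[3,6]
Step 6: ref 6 → HIT, frames=[3,6]
Step 7: ref 5 → FAULT (evict 3), frames=[5,6]
Step 8: ref 1 → FAULT (evict 6), frames=[5,1]
Step 9: ref 1 → HIT, frames=[5,1]
Step 10: ref 6 → FAULT (evict 5), frames=[6,1]
Total faults: 7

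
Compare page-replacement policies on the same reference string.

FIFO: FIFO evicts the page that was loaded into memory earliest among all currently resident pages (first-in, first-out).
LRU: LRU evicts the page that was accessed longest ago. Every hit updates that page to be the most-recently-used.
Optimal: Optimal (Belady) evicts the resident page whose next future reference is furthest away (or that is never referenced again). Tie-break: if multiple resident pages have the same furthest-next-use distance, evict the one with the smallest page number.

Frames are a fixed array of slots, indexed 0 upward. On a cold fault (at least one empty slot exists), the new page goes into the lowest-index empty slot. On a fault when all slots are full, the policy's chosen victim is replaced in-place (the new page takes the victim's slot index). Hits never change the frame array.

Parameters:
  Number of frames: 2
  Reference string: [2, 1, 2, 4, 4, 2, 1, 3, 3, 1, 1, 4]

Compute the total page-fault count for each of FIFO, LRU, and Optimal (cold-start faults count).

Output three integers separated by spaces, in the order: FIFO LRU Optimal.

Answer: 7 6 6

Derivation:
--- FIFO ---
  step 0: ref 2 -> FAULT, frames=[2,-] (faults so far: 1)
  step 1: ref 1 -> FAULT, frames=[2,1] (faults so far: 2)
  step 2: ref 2 -> HIT, frames=[2,1] (faults so far: 2)
  step 3: ref 4 -> FAULT, evict 2, frames=[4,1] (faults so far: 3)
  step 4: ref 4 -> HIT, frames=[4,1] (faults so far: 3)
  step 5: ref 2 -> FAULT, evict 1, frames=[4,2] (faults so far: 4)
  step 6: ref 1 -> FAULT, evict 4, frames=[1,2] (faults so far: 5)
  step 7: ref 3 -> FAULT, evict 2, frames=[1,3] (faults so far: 6)
  step 8: ref 3 -> HIT, frames=[1,3] (faults so far: 6)
  step 9: ref 1 -> HIT, frames=[1,3] (faults so far: 6)
  step 10: ref 1 -> HIT, frames=[1,3] (faults so far: 6)
  step 11: ref 4 -> FAULT, evict 1, frames=[4,3] (faults so far: 7)
  FIFO total faults: 7
--- LRU ---
  step 0: ref 2 -> FAULT, frames=[2,-] (faults so far: 1)
  step 1: ref 1 -> FAULT, frames=[2,1] (faults so far: 2)
  step 2: ref 2 -> HIT, frames=[2,1] (faults so far: 2)
  step 3: ref 4 -> FAULT, evict 1, frames=[2,4] (faults so far: 3)
  step 4: ref 4 -> HIT, frames=[2,4] (faults so far: 3)
  step 5: ref 2 -> HIT, frames=[2,4] (faults so far: 3)
  step 6: ref 1 -> FAULT, evict 4, frames=[2,1] (faults so far: 4)
  step 7: ref 3 -> FAULT, evict 2, frames=[3,1] (faults so far: 5)
  step 8: ref 3 -> HIT, frames=[3,1] (faults so far: 5)
  step 9: ref 1 -> HIT, frames=[3,1] (faults so far: 5)
  step 10: ref 1 -> HIT, frames=[3,1] (faults so far: 5)
  step 11: ref 4 -> FAULT, evict 3, frames=[4,1] (faults so far: 6)
  LRU total faults: 6
--- Optimal ---
  step 0: ref 2 -> FAULT, frames=[2,-] (faults so far: 1)
  step 1: ref 1 -> FAULT, frames=[2,1] (faults so far: 2)
  step 2: ref 2 -> HIT, frames=[2,1] (faults so far: 2)
  step 3: ref 4 -> FAULT, evict 1, frames=[2,4] (faults so far: 3)
  step 4: ref 4 -> HIT, frames=[2,4] (faults so far: 3)
  step 5: ref 2 -> HIT, frames=[2,4] (faults so far: 3)
  step 6: ref 1 -> FAULT, evict 2, frames=[1,4] (faults so far: 4)
  step 7: ref 3 -> FAULT, evict 4, frames=[1,3] (faults so far: 5)
  step 8: ref 3 -> HIT, frames=[1,3] (faults so far: 5)
  step 9: ref 1 -> HIT, frames=[1,3] (faults so far: 5)
  step 10: ref 1 -> HIT, frames=[1,3] (faults so far: 5)
  step 11: ref 4 -> FAULT, evict 1, frames=[4,3] (faults so far: 6)
  Optimal total faults: 6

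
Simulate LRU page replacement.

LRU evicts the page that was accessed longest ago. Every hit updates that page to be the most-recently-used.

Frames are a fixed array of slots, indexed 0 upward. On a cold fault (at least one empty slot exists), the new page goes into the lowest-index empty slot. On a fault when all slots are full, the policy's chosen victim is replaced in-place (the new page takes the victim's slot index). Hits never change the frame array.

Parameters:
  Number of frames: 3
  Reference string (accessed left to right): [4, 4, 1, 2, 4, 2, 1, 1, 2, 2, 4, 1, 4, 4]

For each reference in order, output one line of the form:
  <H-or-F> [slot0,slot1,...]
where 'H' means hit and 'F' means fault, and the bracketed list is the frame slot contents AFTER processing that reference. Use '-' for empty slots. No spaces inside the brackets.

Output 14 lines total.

F [4,-,-]
H [4,-,-]
F [4,1,-]
F [4,1,2]
H [4,1,2]
H [4,1,2]
H [4,1,2]
H [4,1,2]
H [4,1,2]
H [4,1,2]
H [4,1,2]
H [4,1,2]
H [4,1,2]
H [4,1,2]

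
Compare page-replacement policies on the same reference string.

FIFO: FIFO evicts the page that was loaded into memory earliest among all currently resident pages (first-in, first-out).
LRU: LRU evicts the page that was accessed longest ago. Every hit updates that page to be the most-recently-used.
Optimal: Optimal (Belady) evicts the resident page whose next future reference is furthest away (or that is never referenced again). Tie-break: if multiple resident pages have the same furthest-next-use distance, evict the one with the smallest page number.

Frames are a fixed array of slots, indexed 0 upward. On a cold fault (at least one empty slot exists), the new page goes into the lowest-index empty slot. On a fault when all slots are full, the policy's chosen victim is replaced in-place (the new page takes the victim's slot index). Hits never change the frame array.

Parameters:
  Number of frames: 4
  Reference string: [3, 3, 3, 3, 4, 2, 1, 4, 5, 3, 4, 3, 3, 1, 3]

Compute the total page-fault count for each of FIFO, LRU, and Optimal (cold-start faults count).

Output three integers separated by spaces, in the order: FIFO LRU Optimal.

--- FIFO ---
  step 0: ref 3 -> FAULT, frames=[3,-,-,-] (faults so far: 1)
  step 1: ref 3 -> HIT, frames=[3,-,-,-] (faults so far: 1)
  step 2: ref 3 -> HIT, frames=[3,-,-,-] (faults so far: 1)
  step 3: ref 3 -> HIT, frames=[3,-,-,-] (faults so far: 1)
  step 4: ref 4 -> FAULT, frames=[3,4,-,-] (faults so far: 2)
  step 5: ref 2 -> FAULT, frames=[3,4,2,-] (faults so far: 3)
  step 6: ref 1 -> FAULT, frames=[3,4,2,1] (faults so far: 4)
  step 7: ref 4 -> HIT, frames=[3,4,2,1] (faults so far: 4)
  step 8: ref 5 -> FAULT, evict 3, frames=[5,4,2,1] (faults so far: 5)
  step 9: ref 3 -> FAULT, evict 4, frames=[5,3,2,1] (faults so far: 6)
  step 10: ref 4 -> FAULT, evict 2, frames=[5,3,4,1] (faults so far: 7)
  step 11: ref 3 -> HIT, frames=[5,3,4,1] (faults so far: 7)
  step 12: ref 3 -> HIT, frames=[5,3,4,1] (faults so far: 7)
  step 13: ref 1 -> HIT, frames=[5,3,4,1] (faults so far: 7)
  step 14: ref 3 -> HIT, frames=[5,3,4,1] (faults so far: 7)
  FIFO total faults: 7
--- LRU ---
  step 0: ref 3 -> FAULT, frames=[3,-,-,-] (faults so far: 1)
  step 1: ref 3 -> HIT, frames=[3,-,-,-] (faults so far: 1)
  step 2: ref 3 -> HIT, frames=[3,-,-,-] (faults so far: 1)
  step 3: ref 3 -> HIT, frames=[3,-,-,-] (faults so far: 1)
  step 4: ref 4 -> FAULT, frames=[3,4,-,-] (faults so far: 2)
  step 5: ref 2 -> FAULT, frames=[3,4,2,-] (faults so far: 3)
  step 6: ref 1 -> FAULT, frames=[3,4,2,1] (faults so far: 4)
  step 7: ref 4 -> HIT, frames=[3,4,2,1] (faults so far: 4)
  step 8: ref 5 -> FAULT, evict 3, frames=[5,4,2,1] (faults so far: 5)
  step 9: ref 3 -> FAULT, evict 2, frames=[5,4,3,1] (faults so far: 6)
  step 10: ref 4 -> HIT, frames=[5,4,3,1] (faults so far: 6)
  step 11: ref 3 -> HIT, frames=[5,4,3,1] (faults so far: 6)
  step 12: ref 3 -> HIT, frames=[5,4,3,1] (faults so far: 6)
  step 13: ref 1 -> HIT, frames=[5,4,3,1] (faults so far: 6)
  step 14: ref 3 -> HIT, frames=[5,4,3,1] (faults so far: 6)
  LRU total faults: 6
--- Optimal ---
  step 0: ref 3 -> FAULT, frames=[3,-,-,-] (faults so far: 1)
  step 1: ref 3 -> HIT, frames=[3,-,-,-] (faults so far: 1)
  step 2: ref 3 -> HIT, frames=[3,-,-,-] (faults so far: 1)
  step 3: ref 3 -> HIT, frames=[3,-,-,-] (faults so far: 1)
  step 4: ref 4 -> FAULT, frames=[3,4,-,-] (faults so far: 2)
  step 5: ref 2 -> FAULT, frames=[3,4,2,-] (faults so far: 3)
  step 6: ref 1 -> FAULT, frames=[3,4,2,1] (faults so far: 4)
  step 7: ref 4 -> HIT, frames=[3,4,2,1] (faults so far: 4)
  step 8: ref 5 -> FAULT, evict 2, frames=[3,4,5,1] (faults so far: 5)
  step 9: ref 3 -> HIT, frames=[3,4,5,1] (faults so far: 5)
  step 10: ref 4 -> HIT, frames=[3,4,5,1] (faults so far: 5)
  step 11: ref 3 -> HIT, frames=[3,4,5,1] (faults so far: 5)
  step 12: ref 3 -> HIT, frames=[3,4,5,1] (faults so far: 5)
  step 13: ref 1 -> HIT, frames=[3,4,5,1] (faults so far: 5)
  step 14: ref 3 -> HIT, frames=[3,4,5,1] (faults so far: 5)
  Optimal total faults: 5

Answer: 7 6 5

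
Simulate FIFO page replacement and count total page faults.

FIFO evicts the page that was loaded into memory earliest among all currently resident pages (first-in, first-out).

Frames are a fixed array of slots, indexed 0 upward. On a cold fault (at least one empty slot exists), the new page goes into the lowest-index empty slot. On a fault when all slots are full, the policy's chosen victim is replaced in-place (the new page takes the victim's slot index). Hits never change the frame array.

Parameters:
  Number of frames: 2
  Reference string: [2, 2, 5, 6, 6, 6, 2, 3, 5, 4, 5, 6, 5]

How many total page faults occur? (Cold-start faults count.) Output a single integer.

Step 0: ref 2 → FAULT, frames=[2,-]
Step 1: ref 2 → HIT, frames=[2,-]
Step 2: ref 5 → FAULT, frames=[2,5]
Step 3: ref 6 → FAULT (evict 2), frames=[6,5]
Step 4: ref 6 → HIT, frames=[6,5]
Step 5: ref 6 → HIT, frames=[6,5]
Step 6: ref 2 → FAULT (evict 5), frames=[6,2]
Step 7: ref 3 → FAULT (evict 6), frames=[3,2]
Step 8: ref 5 → FAULT (evict 2), frames=[3,5]
Step 9: ref 4 → FAULT (evict 3), frames=[4,5]
Step 10: ref 5 → HIT, frames=[4,5]
Step 11: ref 6 → FAULT (evict 5), frames=[4,6]
Step 12: ref 5 → FAULT (evict 4), frames=[5,6]
Total faults: 9

Answer: 9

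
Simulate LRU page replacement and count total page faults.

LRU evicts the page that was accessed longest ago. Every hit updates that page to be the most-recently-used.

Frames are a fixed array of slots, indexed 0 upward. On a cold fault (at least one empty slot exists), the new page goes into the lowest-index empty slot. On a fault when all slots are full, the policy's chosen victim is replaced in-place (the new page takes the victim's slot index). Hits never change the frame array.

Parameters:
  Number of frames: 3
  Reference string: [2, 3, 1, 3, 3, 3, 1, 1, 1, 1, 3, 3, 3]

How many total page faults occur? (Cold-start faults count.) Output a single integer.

Answer: 3

Derivation:
Step 0: ref 2 → FAULT, frames=[2,-,-]
Step 1: ref 3 → FAULT, frames=[2,3,-]
Step 2: ref 1 → FAULT, frames=[2,3,1]
Step 3: ref 3 → HIT, frames=[2,3,1]
Step 4: ref 3 → HIT, frames=[2,3,1]
Step 5: ref 3 → HIT, frames=[2,3,1]
Step 6: ref 1 → HIT, frames=[2,3,1]
Step 7: ref 1 → HIT, frames=[2,3,1]
Step 8: ref 1 → HIT, frames=[2,3,1]
Step 9: ref 1 → HIT, frames=[2,3,1]
Step 10: ref 3 → HIT, frames=[2,3,1]
Step 11: ref 3 → HIT, frames=[2,3,1]
Step 12: ref 3 → HIT, frames=[2,3,1]
Total faults: 3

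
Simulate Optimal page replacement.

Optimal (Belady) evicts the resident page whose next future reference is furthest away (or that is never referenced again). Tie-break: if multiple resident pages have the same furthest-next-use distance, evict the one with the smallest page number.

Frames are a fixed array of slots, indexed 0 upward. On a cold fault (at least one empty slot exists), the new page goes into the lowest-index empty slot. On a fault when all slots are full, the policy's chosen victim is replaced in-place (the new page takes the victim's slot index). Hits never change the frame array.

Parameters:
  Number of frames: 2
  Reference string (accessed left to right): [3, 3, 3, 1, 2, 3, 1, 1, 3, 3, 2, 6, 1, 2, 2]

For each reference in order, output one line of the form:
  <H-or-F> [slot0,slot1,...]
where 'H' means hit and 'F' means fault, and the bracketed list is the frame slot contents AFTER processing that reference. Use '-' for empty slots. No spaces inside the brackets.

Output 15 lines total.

F [3,-]
H [3,-]
H [3,-]
F [3,1]
F [3,2]
H [3,2]
F [3,1]
H [3,1]
H [3,1]
H [3,1]
F [2,1]
F [6,1]
H [6,1]
F [6,2]
H [6,2]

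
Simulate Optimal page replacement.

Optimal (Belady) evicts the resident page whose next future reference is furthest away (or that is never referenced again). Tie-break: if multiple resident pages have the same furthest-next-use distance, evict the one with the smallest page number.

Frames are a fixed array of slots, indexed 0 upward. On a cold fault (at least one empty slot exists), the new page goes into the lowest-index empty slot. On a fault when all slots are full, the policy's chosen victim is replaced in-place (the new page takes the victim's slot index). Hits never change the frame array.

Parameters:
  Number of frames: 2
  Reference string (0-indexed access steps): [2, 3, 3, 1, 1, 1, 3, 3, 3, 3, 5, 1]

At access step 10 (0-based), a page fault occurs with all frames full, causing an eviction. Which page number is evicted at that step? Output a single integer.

Answer: 3

Derivation:
Step 0: ref 2 -> FAULT, frames=[2,-]
Step 1: ref 3 -> FAULT, frames=[2,3]
Step 2: ref 3 -> HIT, frames=[2,3]
Step 3: ref 1 -> FAULT, evict 2, frames=[1,3]
Step 4: ref 1 -> HIT, frames=[1,3]
Step 5: ref 1 -> HIT, frames=[1,3]
Step 6: ref 3 -> HIT, frames=[1,3]
Step 7: ref 3 -> HIT, frames=[1,3]
Step 8: ref 3 -> HIT, frames=[1,3]
Step 9: ref 3 -> HIT, frames=[1,3]
Step 10: ref 5 -> FAULT, evict 3, frames=[1,5]
At step 10: evicted page 3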